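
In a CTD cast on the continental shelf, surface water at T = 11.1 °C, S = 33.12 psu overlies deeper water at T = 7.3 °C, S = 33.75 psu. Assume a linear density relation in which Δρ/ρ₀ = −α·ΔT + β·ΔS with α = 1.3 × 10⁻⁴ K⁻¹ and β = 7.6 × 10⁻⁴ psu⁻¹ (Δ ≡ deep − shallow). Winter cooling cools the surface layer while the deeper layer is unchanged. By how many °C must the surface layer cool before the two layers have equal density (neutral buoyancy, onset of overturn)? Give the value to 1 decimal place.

7.5 °C

Neutral buoyancy requires Δρ = 0, i.e. −α(T_deep − T_surf′) + β(S_deep − S_surf) = 0.
T_surf′ = T_deep − (β/α)·ΔS = 7.3 − (7.6 × 10⁻⁴/1.3 × 10⁻⁴)·(+0.63) = 3.617 °C.
Cooling required: 11.1 − (3.617) = 7.483 °C.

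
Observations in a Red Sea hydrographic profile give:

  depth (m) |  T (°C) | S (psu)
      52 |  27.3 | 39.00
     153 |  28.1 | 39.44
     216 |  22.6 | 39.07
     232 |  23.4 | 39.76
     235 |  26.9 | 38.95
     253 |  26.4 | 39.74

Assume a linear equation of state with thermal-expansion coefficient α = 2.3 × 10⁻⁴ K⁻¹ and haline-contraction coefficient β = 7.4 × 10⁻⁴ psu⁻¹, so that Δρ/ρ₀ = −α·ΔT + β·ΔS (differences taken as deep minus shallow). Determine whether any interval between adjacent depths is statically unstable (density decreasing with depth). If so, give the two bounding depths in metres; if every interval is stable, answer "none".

Evaluate Δρ/ρ₀ = −αΔT + βΔS across each adjacent pair:
  52–153 m: −αΔT+βΔS = −(2.3 × 10⁻⁴)(+0.8)+(7.4 × 10⁻⁴)(+0.44) = 1.4 × 10⁻⁴ → stable
  153–216 m: −αΔT+βΔS = −(2.3 × 10⁻⁴)(-5.5)+(7.4 × 10⁻⁴)(-0.37) = 9.9 × 10⁻⁴ → stable
  216–232 m: −αΔT+βΔS = −(2.3 × 10⁻⁴)(+0.8)+(7.4 × 10⁻⁴)(+0.69) = 3.3 × 10⁻⁴ → stable
  232–235 m: −αΔT+βΔS = −(2.3 × 10⁻⁴)(+3.5)+(7.4 × 10⁻⁴)(-0.81) = -1.4 × 10⁻³ → UNSTABLE
  235–253 m: −αΔT+βΔS = −(2.3 × 10⁻⁴)(-0.5)+(7.4 × 10⁻⁴)(+0.79) = 7.0 × 10⁻⁴ → stable
The 232–235 m interval has Δρ < 0: lighter water underlies denser water.

232–235 m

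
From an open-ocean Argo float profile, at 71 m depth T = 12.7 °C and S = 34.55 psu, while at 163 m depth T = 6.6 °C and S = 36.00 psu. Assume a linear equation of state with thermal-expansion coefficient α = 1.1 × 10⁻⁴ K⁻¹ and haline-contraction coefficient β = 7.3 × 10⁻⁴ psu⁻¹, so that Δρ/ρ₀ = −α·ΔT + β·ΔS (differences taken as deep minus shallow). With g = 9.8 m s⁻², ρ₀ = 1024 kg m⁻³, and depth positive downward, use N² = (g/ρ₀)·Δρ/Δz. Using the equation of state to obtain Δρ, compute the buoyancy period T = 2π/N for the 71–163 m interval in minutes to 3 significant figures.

7.72 min

ΔT = -6.1 K, ΔS = +1.45 psu (deep − shallow).
Δρ/ρ₀ = −αΔT + βΔS = 6.71 × 10⁻⁴ + 1.0585 × 10⁻³ = 1.7295 × 10⁻³, so Δρ ≈ 1.771 kg m⁻³.
N² = (g/ρ₀)·Δρ/Δz = g·(Δρ/ρ₀)/Δz = 9.8 × 1.7295 × 10⁻³ / 92 = 1.8423 × 10⁻⁴ s⁻².
N = √(1.8423 × 10⁻⁴) = 0.013573 rad s⁻¹ → T = 2π/N = 462.92 s = 7.7153 min ≈ 7.72 min.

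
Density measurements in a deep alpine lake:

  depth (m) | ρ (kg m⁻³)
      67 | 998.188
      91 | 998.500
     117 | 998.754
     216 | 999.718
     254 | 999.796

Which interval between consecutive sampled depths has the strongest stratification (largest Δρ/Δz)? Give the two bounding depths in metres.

67–91 m

Compute the density gradient over each adjacent pair:
  67–91 m: Δρ/Δz = 0.312/24 = 0.013 kg m⁻⁴
  91–117 m: Δρ/Δz = 0.254/26 = 9.8 × 10⁻³ kg m⁻⁴
  117–216 m: Δρ/Δz = 0.964/99 = 9.7 × 10⁻³ kg m⁻⁴
  216–254 m: Δρ/Δz = 0.078/38 = 2.1 × 10⁻³ kg m⁻⁴
The largest gradient is in the 67–91 m interval — the pycnocline.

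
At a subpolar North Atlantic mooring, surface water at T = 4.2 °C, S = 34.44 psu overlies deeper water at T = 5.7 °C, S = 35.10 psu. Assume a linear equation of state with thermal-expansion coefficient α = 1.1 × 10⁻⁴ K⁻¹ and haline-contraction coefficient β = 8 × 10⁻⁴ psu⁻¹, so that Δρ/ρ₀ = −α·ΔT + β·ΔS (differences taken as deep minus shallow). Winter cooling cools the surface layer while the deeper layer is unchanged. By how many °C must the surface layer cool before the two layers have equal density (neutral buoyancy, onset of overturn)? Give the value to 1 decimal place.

3.3 °C

Neutral buoyancy requires Δρ = 0, i.e. −α(T_deep − T_surf′) + β(S_deep − S_surf) = 0.
T_surf′ = T_deep − (β/α)·ΔS = 5.7 − (8 × 10⁻⁴/1.1 × 10⁻⁴)·(+0.66) = 0.900 °C.
Cooling required: 4.2 − (0.900) = 3.300 °C.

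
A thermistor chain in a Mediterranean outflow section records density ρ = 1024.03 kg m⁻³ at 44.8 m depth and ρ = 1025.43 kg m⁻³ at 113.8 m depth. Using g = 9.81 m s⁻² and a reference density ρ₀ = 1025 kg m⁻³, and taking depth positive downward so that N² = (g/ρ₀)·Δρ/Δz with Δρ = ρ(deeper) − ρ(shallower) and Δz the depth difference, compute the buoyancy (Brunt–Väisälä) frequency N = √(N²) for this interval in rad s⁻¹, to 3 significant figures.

Δρ = 1025.43 − 1024.03 = 1.40 kg m⁻³ over Δz = 113.8 − 44.8 = 69 m.
N² = (9.81/1025) × (1.40/69) = 1.9419 × 10⁻⁴ s⁻².
N = √(1.9419 × 10⁻⁴) = 0.013935 rad s⁻¹ ≈ 0.0139 rad s⁻¹.

0.0139 rad s⁻¹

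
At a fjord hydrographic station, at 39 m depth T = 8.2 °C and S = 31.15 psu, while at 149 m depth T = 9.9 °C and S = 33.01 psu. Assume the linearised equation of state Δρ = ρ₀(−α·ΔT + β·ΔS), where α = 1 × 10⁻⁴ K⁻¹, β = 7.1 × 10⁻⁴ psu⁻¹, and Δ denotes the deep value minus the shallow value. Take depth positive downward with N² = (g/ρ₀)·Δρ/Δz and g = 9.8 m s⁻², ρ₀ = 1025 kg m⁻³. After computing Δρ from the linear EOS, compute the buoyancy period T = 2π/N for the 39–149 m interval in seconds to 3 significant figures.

621 s

ΔT = +1.7 K, ΔS = +1.86 psu (deep − shallow).
Δρ/ρ₀ = −αΔT + βΔS = -1.70 × 10⁻⁴ + 1.3206 × 10⁻³ = 1.1506 × 10⁻³, so Δρ ≈ 1.179 kg m⁻³.
N² = (g/ρ₀)·Δρ/Δz = g·(Δρ/ρ₀)/Δz = 9.8 × 1.1506 × 10⁻³ / 110 = 1.0251 × 10⁻⁴ s⁻².
N = √(1.0251 × 10⁻⁴) = 0.010125 rad s⁻¹ → T = 2π/N = 620.56 s ≈ 621 s.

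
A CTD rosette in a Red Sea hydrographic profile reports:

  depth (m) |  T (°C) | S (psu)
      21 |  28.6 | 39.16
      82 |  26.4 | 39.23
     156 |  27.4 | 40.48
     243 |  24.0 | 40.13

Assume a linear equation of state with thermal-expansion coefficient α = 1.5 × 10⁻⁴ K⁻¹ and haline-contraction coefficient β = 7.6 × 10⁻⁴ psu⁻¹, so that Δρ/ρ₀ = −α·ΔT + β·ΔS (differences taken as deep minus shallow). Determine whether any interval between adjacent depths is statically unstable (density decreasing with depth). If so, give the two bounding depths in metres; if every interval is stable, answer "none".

Evaluate Δρ/ρ₀ = −αΔT + βΔS across each adjacent pair:
  21–82 m: −αΔT+βΔS = −(1.5 × 10⁻⁴)(-2.2)+(7.6 × 10⁻⁴)(+0.07) = 3.8 × 10⁻⁴ → stable
  82–156 m: −αΔT+βΔS = −(1.5 × 10⁻⁴)(+1.0)+(7.6 × 10⁻⁴)(+1.25) = 8.0 × 10⁻⁴ → stable
  156–243 m: −αΔT+βΔS = −(1.5 × 10⁻⁴)(-3.4)+(7.6 × 10⁻⁴)(-0.35) = 2.4 × 10⁻⁴ → stable
Every interval has Δρ > 0: the column is stably stratified throughout.

none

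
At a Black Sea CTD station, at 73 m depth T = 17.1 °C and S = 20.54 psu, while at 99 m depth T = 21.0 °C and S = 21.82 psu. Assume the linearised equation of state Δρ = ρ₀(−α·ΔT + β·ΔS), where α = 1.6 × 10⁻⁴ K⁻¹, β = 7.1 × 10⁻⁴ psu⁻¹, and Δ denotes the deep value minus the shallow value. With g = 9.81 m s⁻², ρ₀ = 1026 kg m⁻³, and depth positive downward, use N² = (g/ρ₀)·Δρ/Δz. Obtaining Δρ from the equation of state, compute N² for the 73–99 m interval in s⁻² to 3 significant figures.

ΔT = +3.9 K, ΔS = +1.28 psu (deep − shallow).
Δρ/ρ₀ = −αΔT + βΔS = -6.24 × 10⁻⁴ + 9.088 × 10⁻⁴ = 2.848 × 10⁻⁴, so Δρ ≈ 0.2922 kg m⁻³.
N² = (g/ρ₀)·Δρ/Δz = g·(Δρ/ρ₀)/Δz = 9.81 × 2.848 × 10⁻⁴ / 26 = 1.0746 × 10⁻⁴ s⁻² ≈ 1.07 × 10⁻⁴ s⁻².

1.07 × 10⁻⁴ s⁻²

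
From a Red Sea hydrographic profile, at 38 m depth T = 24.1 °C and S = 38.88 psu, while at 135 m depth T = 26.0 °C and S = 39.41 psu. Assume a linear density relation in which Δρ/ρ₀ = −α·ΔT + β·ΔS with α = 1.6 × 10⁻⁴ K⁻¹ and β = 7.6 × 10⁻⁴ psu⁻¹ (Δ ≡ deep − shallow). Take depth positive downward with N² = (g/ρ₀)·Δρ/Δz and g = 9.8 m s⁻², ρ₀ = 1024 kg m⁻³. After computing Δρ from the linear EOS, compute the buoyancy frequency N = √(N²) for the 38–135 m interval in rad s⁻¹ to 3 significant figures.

ΔT = +1.9 K, ΔS = +0.53 psu (deep − shallow).
Δρ/ρ₀ = −αΔT + βΔS = -3.04 × 10⁻⁴ + 4.028 × 10⁻⁴ = 9.88 × 10⁻⁵, so Δρ ≈ 0.1012 kg m⁻³.
N² = (g/ρ₀)·Δρ/Δz = g·(Δρ/ρ₀)/Δz = 9.8 × 9.88 × 10⁻⁵ / 97 = 9.9819 × 10⁻⁶ s⁻².
N = √(9.9819 × 10⁻⁶) = 3.1594 × 10⁻³ rad s⁻¹ ≈ 3.16 × 10⁻³ rad s⁻¹.

3.16 × 10⁻³ rad s⁻¹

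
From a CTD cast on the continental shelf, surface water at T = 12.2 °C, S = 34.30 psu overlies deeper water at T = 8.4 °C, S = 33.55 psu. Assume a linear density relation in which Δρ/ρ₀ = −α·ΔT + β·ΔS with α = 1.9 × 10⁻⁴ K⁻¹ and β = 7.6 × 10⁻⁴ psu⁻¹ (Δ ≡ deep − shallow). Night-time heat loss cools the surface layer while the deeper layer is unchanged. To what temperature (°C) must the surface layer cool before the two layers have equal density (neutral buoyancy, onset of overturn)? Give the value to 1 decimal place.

11.4 °C

Neutral buoyancy requires Δρ = 0, i.e. −α(T_deep − T_surf′) + β(S_deep − S_surf) = 0.
T_surf′ = T_deep − (β/α)·ΔS = 8.4 − (7.6 × 10⁻⁴/1.9 × 10⁻⁴)·(-0.75) = 11.400 °C.
Cooling required: 12.2 − (11.400) = 0.800 °C.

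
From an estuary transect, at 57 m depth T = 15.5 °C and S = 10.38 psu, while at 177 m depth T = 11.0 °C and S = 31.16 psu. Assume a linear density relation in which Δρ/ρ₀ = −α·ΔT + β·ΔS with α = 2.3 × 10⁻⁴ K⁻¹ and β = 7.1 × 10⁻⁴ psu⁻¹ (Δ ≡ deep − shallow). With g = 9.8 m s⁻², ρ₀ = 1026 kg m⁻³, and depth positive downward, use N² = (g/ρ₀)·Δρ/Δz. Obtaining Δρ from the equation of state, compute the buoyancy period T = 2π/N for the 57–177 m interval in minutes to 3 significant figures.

2.92 min

ΔT = -4.5 K, ΔS = +20.78 psu (deep − shallow).
Δρ/ρ₀ = −αΔT + βΔS = 1.035 × 10⁻³ + 0.0147538 = 0.0157888, so Δρ ≈ 16.20 kg m⁻³.
N² = (g/ρ₀)·Δρ/Δz = g·(Δρ/ρ₀)/Δz = 9.8 × 0.0157888 / 120 = 1.2894 × 10⁻³ s⁻².
N = √(1.2894 × 10⁻³) = 0.035908 rad s⁻¹ → T = 2π/N = 174.98 s = 2.9163 min ≈ 2.92 min.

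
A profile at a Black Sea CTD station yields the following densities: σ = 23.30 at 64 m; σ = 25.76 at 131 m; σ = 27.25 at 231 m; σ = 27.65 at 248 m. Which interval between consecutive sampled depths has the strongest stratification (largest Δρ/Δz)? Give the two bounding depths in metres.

Compute the density gradient over each adjacent pair:
  64–131 m: Δρ/Δz = 2.46/67 = 0.037 kg m⁻⁴
  131–231 m: Δρ/Δz = 1.49/100 = 0.015 kg m⁻⁴
  231–248 m: Δρ/Δz = 0.40/17 = 0.024 kg m⁻⁴
The largest gradient is in the 64–131 m interval — the pycnocline.

64–131 m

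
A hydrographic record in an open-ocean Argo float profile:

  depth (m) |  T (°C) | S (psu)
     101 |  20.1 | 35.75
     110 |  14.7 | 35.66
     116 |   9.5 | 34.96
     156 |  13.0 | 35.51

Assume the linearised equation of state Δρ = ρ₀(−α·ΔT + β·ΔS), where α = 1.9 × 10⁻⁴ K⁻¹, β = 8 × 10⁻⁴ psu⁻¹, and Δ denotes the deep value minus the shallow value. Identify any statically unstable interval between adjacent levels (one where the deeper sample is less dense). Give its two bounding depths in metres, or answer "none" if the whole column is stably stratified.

Evaluate Δρ/ρ₀ = −αΔT + βΔS across each adjacent pair:
  101–110 m: −αΔT+βΔS = −(1.9 × 10⁻⁴)(-5.4)+(8 × 10⁻⁴)(-0.09) = 9.5 × 10⁻⁴ → stable
  110–116 m: −αΔT+βΔS = −(1.9 × 10⁻⁴)(-5.2)+(8 × 10⁻⁴)(-0.70) = 4.3 × 10⁻⁴ → stable
  116–156 m: −αΔT+βΔS = −(1.9 × 10⁻⁴)(+3.5)+(8 × 10⁻⁴)(+0.55) = -2.2 × 10⁻⁴ → UNSTABLE
The 116–156 m interval has Δρ < 0: lighter water underlies denser water.

116–156 m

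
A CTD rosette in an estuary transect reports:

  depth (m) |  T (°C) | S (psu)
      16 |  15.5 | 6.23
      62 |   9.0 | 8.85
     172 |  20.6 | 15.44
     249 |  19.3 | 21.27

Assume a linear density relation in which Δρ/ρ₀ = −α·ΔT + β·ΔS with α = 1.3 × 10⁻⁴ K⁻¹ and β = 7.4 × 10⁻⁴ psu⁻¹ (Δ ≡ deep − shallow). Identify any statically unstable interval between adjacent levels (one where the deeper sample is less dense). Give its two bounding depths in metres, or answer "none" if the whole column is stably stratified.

Evaluate Δρ/ρ₀ = −αΔT + βΔS across each adjacent pair:
  16–62 m: −αΔT+βΔS = −(1.3 × 10⁻⁴)(-6.5)+(7.4 × 10⁻⁴)(+2.62) = 2.8 × 10⁻³ → stable
  62–172 m: −αΔT+βΔS = −(1.3 × 10⁻⁴)(+11.6)+(7.4 × 10⁻⁴)(+6.59) = 3.4 × 10⁻³ → stable
  172–249 m: −αΔT+βΔS = −(1.3 × 10⁻⁴)(-1.3)+(7.4 × 10⁻⁴)(+5.83) = 4.5 × 10⁻³ → stable
Every interval has Δρ > 0: the column is stably stratified throughout.

none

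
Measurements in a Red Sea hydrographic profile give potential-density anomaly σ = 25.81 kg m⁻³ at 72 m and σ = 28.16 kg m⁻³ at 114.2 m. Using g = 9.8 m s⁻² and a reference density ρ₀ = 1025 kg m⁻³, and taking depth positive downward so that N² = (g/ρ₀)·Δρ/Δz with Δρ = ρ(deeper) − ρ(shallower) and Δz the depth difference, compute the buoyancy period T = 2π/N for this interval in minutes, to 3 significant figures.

4.54 min

Δρ = 1028.16 − 1025.81 = 2.35 kg m⁻³ over Δz = 114.2 − 72 = 42.2 m.
N² = (9.8/1025) × (2.35/42.2) = 5.3242 × 10⁻⁴ s⁻².
N = √(5.3242 × 10⁻⁴) = 0.023074 rad s⁻¹, so T = 2π/N = 272.31 s = 4.5385 min ≈ 4.54 min.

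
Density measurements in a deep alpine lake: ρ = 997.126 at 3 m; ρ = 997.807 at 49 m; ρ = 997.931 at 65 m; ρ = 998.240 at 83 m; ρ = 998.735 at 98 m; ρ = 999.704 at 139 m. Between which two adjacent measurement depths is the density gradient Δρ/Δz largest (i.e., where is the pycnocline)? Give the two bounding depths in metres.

83–98 m

Compute the density gradient over each adjacent pair:
  3–49 m: Δρ/Δz = 0.681/46 = 0.015 kg m⁻⁴
  49–65 m: Δρ/Δz = 0.124/16 = 7.7 × 10⁻³ kg m⁻⁴
  65–83 m: Δρ/Δz = 0.309/18 = 0.017 kg m⁻⁴
  83–98 m: Δρ/Δz = 0.495/15 = 0.033 kg m⁻⁴
  98–139 m: Δρ/Δz = 0.969/41 = 0.024 kg m⁻⁴
The largest gradient is in the 83–98 m interval — the pycnocline.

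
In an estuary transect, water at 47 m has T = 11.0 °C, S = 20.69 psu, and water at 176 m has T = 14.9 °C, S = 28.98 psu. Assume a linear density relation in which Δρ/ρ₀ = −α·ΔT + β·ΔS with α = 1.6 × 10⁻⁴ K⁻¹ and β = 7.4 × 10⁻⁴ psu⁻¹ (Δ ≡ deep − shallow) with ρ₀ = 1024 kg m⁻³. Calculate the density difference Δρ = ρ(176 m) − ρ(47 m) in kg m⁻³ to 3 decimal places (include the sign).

ΔT = +3.9 K, ΔS = +8.29 psu (deep − shallow).
Δρ/ρ₀ = −(1.6 × 10⁻⁴)(+3.9) + (7.4 × 10⁻⁴)(+8.29) = 5.5106 × 10⁻³.
Δρ = 1024 × (5.5106 × 10⁻³) = +5.643 kg m⁻³.
Positive Δρ: denser below, stable.

+5.643 kg m⁻³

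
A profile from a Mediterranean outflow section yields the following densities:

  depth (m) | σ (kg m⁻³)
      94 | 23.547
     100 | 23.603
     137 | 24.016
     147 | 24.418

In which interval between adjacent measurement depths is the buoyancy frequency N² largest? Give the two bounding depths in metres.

Compute the density gradient over each adjacent pair:
  94–100 m: Δρ/Δz = 0.056/6 = 9.3 × 10⁻³ kg m⁻⁴
  100–137 m: Δρ/Δz = 0.413/37 = 0.011 kg m⁻⁴
  137–147 m: Δρ/Δz = 0.402/10 = 0.040 kg m⁻⁴
The largest gradient is in the 137–147 m interval — the pycnocline.

137–147 m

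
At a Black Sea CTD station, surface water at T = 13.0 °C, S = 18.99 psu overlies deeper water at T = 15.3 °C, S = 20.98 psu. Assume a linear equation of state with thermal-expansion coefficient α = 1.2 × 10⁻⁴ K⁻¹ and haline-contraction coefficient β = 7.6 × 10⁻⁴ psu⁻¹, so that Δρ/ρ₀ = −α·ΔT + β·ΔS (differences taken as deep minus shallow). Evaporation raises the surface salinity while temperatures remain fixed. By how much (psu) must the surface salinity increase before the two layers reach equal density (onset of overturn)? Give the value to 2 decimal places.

Neutral buoyancy requires −α(T_deep − T_surf) + β(S_deep − S_surf′) = 0.
S_surf′ = S_deep − (α/β)·ΔT = 20.98 − (1.2 × 10⁻⁴/7.6 × 10⁻⁴)·(+2.3) = 20.6168 psu.
Increase required: 20.6168 − 18.99 = 1.6268 psu.

1.63 psu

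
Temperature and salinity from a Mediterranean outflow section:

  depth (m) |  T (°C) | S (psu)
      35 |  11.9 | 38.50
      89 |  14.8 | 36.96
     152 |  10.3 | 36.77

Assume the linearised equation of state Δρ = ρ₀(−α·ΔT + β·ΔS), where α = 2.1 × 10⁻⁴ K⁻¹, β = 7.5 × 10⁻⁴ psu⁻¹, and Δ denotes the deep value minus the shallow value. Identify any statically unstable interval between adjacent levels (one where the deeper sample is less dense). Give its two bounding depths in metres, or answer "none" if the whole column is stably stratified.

Evaluate Δρ/ρ₀ = −αΔT + βΔS across each adjacent pair:
  35–89 m: −αΔT+βΔS = −(2.1 × 10⁻⁴)(+2.9)+(7.5 × 10⁻⁴)(-1.54) = -1.8 × 10⁻³ → UNSTABLE
  89–152 m: −αΔT+βΔS = −(2.1 × 10⁻⁴)(-4.5)+(7.5 × 10⁻⁴)(-0.19) = 8.0 × 10⁻⁴ → stable
The 35–89 m interval has Δρ < 0: lighter water underlies denser water.

35–89 m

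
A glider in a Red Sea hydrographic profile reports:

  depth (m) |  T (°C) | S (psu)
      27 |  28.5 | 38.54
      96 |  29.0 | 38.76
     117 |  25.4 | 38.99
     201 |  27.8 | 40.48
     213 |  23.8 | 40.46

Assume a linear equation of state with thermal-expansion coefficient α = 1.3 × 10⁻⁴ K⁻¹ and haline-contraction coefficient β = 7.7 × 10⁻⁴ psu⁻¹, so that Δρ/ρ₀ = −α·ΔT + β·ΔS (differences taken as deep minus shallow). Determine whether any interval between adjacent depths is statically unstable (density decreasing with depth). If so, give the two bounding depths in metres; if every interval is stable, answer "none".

none

Evaluate Δρ/ρ₀ = −αΔT + βΔS across each adjacent pair:
  27–96 m: −αΔT+βΔS = −(1.3 × 10⁻⁴)(+0.5)+(7.7 × 10⁻⁴)(+0.22) = 1.0 × 10⁻⁴ → stable
  96–117 m: −αΔT+βΔS = −(1.3 × 10⁻⁴)(-3.6)+(7.7 × 10⁻⁴)(+0.23) = 6.5 × 10⁻⁴ → stable
  117–201 m: −αΔT+βΔS = −(1.3 × 10⁻⁴)(+2.4)+(7.7 × 10⁻⁴)(+1.49) = 8.4 × 10⁻⁴ → stable
  201–213 m: −αΔT+βΔS = −(1.3 × 10⁻⁴)(-4.0)+(7.7 × 10⁻⁴)(-0.02) = 5.0 × 10⁻⁴ → stable
Every interval has Δρ > 0: the column is stably stratified throughout.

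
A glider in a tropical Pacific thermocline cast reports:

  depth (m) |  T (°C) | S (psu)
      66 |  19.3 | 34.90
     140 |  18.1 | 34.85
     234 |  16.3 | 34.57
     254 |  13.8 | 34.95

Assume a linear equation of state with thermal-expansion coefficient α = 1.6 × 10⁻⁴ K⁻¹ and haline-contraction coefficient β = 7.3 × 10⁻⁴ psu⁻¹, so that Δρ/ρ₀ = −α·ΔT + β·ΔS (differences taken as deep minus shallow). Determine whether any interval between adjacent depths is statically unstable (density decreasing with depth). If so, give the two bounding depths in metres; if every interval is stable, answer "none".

none

Evaluate Δρ/ρ₀ = −αΔT + βΔS across each adjacent pair:
  66–140 m: −αΔT+βΔS = −(1.6 × 10⁻⁴)(-1.2)+(7.3 × 10⁻⁴)(-0.05) = 1.6 × 10⁻⁴ → stable
  140–234 m: −αΔT+βΔS = −(1.6 × 10⁻⁴)(-1.8)+(7.3 × 10⁻⁴)(-0.28) = 8.4 × 10⁻⁵ → stable
  234–254 m: −αΔT+βΔS = −(1.6 × 10⁻⁴)(-2.5)+(7.3 × 10⁻⁴)(+0.38) = 6.8 × 10⁻⁴ → stable
Every interval has Δρ > 0: the column is stably stratified throughout.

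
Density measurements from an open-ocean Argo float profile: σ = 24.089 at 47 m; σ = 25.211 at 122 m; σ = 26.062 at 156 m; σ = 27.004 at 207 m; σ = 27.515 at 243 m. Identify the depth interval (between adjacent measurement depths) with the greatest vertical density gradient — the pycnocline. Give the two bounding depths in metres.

Compute the density gradient over each adjacent pair:
  47–122 m: Δρ/Δz = 1.122/75 = 0.015 kg m⁻⁴
  122–156 m: Δρ/Δz = 0.851/34 = 0.025 kg m⁻⁴
  156–207 m: Δρ/Δz = 0.942/51 = 0.018 kg m⁻⁴
  207–243 m: Δρ/Δz = 0.511/36 = 0.014 kg m⁻⁴
The largest gradient is in the 122–156 m interval — the pycnocline.

122–156 m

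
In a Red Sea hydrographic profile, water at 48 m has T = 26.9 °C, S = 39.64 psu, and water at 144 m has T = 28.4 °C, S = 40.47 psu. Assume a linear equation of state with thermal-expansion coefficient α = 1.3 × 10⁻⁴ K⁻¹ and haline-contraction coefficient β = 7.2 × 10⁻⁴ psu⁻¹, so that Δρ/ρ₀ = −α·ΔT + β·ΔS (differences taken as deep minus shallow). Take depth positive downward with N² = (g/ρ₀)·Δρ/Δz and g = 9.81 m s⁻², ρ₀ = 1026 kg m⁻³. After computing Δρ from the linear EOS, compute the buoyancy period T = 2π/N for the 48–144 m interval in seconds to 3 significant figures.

980 s

ΔT = +1.5 K, ΔS = +0.83 psu (deep − shallow).
Δρ/ρ₀ = −αΔT + βΔS = -1.95 × 10⁻⁴ + 5.976 × 10⁻⁴ = 4.026 × 10⁻⁴, so Δρ ≈ 0.4131 kg m⁻³.
N² = (g/ρ₀)·Δρ/Δz = g·(Δρ/ρ₀)/Δz = 9.81 × 4.026 × 10⁻⁴ / 96 = 4.1141 × 10⁻⁵ s⁻².
N = √(4.1141 × 10⁻⁵) = 6.4141 × 10⁻³ rad s⁻¹ → T = 2π/N = 979.59 s ≈ 980 s.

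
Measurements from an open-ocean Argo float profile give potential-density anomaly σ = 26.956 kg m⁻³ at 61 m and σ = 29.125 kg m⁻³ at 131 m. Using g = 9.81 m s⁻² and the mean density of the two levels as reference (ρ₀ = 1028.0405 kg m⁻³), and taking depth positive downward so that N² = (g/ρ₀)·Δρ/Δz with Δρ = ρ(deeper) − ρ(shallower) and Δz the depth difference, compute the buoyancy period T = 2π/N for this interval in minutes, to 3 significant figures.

6.09 min

Δρ = 1029.125 − 1026.956 = 2.169 kg m⁻³ over Δz = 131 − 61 = 70 m.
N² = (9.81/1028.0405) × (2.169/70) = 2.9568 × 10⁻⁴ s⁻².
N = √(2.9568 × 10⁻⁴) = 0.017195 rad s⁻¹, so T = 2π/N = 365.41 s = 6.0902 min ≈ 6.09 min.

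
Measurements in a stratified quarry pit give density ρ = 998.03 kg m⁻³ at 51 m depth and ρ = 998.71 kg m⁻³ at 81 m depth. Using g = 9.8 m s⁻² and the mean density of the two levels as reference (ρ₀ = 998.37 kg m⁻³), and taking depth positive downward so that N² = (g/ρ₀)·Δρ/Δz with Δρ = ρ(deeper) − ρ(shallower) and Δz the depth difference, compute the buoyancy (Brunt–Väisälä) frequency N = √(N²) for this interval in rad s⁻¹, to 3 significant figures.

Δρ = 998.71 − 998.03 = 0.68 kg m⁻³ over Δz = 81 − 51 = 30 m.
N² = (9.8/998.37) × (0.68/30) = 2.2250 × 10⁻⁴ s⁻².
N = √(2.2250 × 10⁻⁴) = 0.014916 rad s⁻¹ ≈ 0.0149 rad s⁻¹.
Since Δρ > 0 the layer is stably stratified.

0.0149 rad s⁻¹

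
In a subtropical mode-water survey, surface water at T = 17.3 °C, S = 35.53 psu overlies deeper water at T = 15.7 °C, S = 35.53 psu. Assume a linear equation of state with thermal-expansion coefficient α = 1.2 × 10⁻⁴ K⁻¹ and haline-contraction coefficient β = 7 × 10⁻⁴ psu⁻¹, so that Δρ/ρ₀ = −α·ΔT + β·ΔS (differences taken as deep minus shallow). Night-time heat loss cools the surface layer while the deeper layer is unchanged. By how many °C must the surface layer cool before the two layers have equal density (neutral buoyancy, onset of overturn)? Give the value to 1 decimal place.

1.6 °C

Neutral buoyancy requires Δρ = 0, i.e. −α(T_deep − T_surf′) + β(S_deep − S_surf) = 0.
T_surf′ = T_deep − (β/α)·ΔS = 15.7 − (7 × 10⁻⁴/1.2 × 10⁻⁴)·(+0.00) = 15.700 °C.
Cooling required: 17.3 − (15.700) = 1.600 °C.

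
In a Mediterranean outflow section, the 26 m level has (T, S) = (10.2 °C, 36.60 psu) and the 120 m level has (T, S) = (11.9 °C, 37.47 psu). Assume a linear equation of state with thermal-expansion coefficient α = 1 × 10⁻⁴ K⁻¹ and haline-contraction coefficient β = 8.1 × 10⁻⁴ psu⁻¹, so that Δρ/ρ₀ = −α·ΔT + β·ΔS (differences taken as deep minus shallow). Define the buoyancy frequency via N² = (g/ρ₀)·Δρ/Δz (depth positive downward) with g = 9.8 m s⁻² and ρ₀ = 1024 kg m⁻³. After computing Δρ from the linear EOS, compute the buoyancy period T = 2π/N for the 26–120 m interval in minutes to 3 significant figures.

ΔT = +1.7 K, ΔS = +0.87 psu (deep − shallow).
Δρ/ρ₀ = −αΔT + βΔS = -1.70 × 10⁻⁴ + 7.047 × 10⁻⁴ = 5.347 × 10⁻⁴, so Δρ ≈ 0.5475 kg m⁻³.
N² = (g/ρ₀)·Δρ/Δz = g·(Δρ/ρ₀)/Δz = 9.8 × 5.347 × 10⁻⁴ / 94 = 5.5745 × 10⁻⁵ s⁻².
N = √(5.5745 × 10⁻⁵) = 7.4663 × 10⁻³ rad s⁻¹ → T = 2π/N = 841.54 s = 14.026 min ≈ 14.0 min.

14.0 min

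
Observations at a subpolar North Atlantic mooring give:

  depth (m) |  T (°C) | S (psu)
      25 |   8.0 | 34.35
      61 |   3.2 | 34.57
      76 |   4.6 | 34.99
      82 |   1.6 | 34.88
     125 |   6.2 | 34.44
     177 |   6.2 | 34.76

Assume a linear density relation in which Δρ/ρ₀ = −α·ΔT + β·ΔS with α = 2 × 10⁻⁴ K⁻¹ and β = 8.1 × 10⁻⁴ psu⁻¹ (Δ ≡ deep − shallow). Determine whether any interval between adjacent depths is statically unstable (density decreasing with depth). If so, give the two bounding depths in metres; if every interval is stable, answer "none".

82–125 m

Evaluate Δρ/ρ₀ = −αΔT + βΔS across each adjacent pair:
  25–61 m: −αΔT+βΔS = −(2 × 10⁻⁴)(-4.8)+(8.1 × 10⁻⁴)(+0.22) = 1.1 × 10⁻³ → stable
  61–76 m: −αΔT+βΔS = −(2 × 10⁻⁴)(+1.4)+(8.1 × 10⁻⁴)(+0.42) = 6.0 × 10⁻⁵ → stable
  76–82 m: −αΔT+βΔS = −(2 × 10⁻⁴)(-3.0)+(8.1 × 10⁻⁴)(-0.11) = 5.1 × 10⁻⁴ → stable
  82–125 m: −αΔT+βΔS = −(2 × 10⁻⁴)(+4.6)+(8.1 × 10⁻⁴)(-0.44) = -1.3 × 10⁻³ → UNSTABLE
  125–177 m: −αΔT+βΔS = −(2 × 10⁻⁴)(+0.0)+(8.1 × 10⁻⁴)(+0.32) = 2.6 × 10⁻⁴ → stable
The 82–125 m interval has Δρ < 0: lighter water underlies denser water.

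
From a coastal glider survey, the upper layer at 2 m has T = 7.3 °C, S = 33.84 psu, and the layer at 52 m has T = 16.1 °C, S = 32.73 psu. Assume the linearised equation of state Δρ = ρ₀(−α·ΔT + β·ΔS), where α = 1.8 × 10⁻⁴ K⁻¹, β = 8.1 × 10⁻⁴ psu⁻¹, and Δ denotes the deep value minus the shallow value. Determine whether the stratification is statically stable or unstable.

ΔT = 16.1 − 7.3 = +8.8 K and ΔS = 32.73 − 33.84 = -1.11 psu (deep − shallow).
−αΔT = -1.584 × 10⁻³; βΔS = -8.991 × 10⁻⁴; sum Δρ/ρ₀ = -2.4831 × 10⁻³.
Δρ/ρ₀ < 0, so Δρ < 0: deeper water is lighter → statically unstable; the column would overturn.

unstable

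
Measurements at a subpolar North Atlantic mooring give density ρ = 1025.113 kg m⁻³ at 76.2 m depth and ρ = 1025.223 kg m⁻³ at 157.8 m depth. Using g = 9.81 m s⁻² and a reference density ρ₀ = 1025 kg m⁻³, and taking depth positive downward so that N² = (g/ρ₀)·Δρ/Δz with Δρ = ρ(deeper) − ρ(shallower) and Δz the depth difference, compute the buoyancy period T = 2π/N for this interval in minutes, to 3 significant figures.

29.2 min

Δρ = 1025.223 − 1025.113 = 0.110 kg m⁻³ over Δz = 157.8 − 76.2 = 81.6 m.
N² = (9.81/1025) × (0.110/81.6) = 1.2902 × 10⁻⁵ s⁻².
N = √(1.2902 × 10⁻⁵) = 3.5919 × 10⁻³ rad s⁻¹, so T = 2π/N = 1.7493 × 10³ s = 29.155 min ≈ 29.2 min.
N² > 0, so the interval is statically stable.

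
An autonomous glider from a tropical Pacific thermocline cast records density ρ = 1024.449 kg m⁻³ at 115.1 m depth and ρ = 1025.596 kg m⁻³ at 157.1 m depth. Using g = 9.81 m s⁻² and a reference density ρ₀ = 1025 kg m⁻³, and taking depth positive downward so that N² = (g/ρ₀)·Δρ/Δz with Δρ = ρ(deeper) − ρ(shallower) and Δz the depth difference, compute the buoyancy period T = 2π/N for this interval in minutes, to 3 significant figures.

6.48 min

Δρ = 1025.596 − 1024.449 = 1.147 kg m⁻³ over Δz = 157.1 − 115.1 = 42 m.
N² = (9.81/1025) × (1.147/42) = 2.6137 × 10⁻⁴ s⁻².
N = √(2.6137 × 10⁻⁴) = 0.016167 rad s⁻¹, so T = 2π/N = 388.64 s = 6.4773 min ≈ 6.48 min.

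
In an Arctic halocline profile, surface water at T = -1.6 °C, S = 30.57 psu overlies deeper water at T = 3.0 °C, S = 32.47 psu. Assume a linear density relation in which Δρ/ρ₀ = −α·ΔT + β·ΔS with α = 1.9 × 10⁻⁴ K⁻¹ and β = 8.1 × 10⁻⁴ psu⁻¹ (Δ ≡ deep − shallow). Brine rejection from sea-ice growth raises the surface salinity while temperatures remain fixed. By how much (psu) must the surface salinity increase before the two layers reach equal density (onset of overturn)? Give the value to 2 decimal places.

Neutral buoyancy requires −α(T_deep − T_surf) + β(S_deep − S_surf′) = 0.
S_surf′ = S_deep − (α/β)·ΔT = 32.47 − (1.9 × 10⁻⁴/8.1 × 10⁻⁴)·(+4.6) = 31.3910 psu.
Increase required: 31.3910 − 30.57 = 0.8210 psu.

0.82 psu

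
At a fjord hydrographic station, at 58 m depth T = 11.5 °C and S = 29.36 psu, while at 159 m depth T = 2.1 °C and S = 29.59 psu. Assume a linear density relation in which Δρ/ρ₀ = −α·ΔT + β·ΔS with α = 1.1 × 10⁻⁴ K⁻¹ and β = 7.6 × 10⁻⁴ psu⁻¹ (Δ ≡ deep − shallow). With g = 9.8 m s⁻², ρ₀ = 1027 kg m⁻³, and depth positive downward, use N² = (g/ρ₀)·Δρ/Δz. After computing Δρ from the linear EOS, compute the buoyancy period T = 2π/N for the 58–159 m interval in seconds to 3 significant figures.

580 s

ΔT = -9.4 K, ΔS = +0.23 psu (deep − shallow).
Δρ/ρ₀ = −αΔT + βΔS = 1.034 × 10⁻³ + 1.748 × 10⁻⁴ = 1.2088 × 10⁻³, so Δρ ≈ 1.241 kg m⁻³.
N² = (g/ρ₀)·Δρ/Δz = g·(Δρ/ρ₀)/Δz = 9.8 × 1.2088 × 10⁻³ / 101 = 1.1729 × 10⁻⁴ s⁻².
N = √(1.1729 × 10⁻⁴) = 0.010830 rad s⁻¹ → T = 2π/N = 580.16 s ≈ 580 s.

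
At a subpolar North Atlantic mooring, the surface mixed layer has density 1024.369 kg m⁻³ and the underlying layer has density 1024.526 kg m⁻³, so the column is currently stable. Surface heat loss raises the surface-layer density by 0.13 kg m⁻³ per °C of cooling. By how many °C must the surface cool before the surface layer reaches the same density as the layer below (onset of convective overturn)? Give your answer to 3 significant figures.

1.21 °C

Density deficit of the surface layer: 1024.526 − 1024.369 = 0.157 kg m⁻³.
Required change = 0.157 / 0.13 = 1.21 °C.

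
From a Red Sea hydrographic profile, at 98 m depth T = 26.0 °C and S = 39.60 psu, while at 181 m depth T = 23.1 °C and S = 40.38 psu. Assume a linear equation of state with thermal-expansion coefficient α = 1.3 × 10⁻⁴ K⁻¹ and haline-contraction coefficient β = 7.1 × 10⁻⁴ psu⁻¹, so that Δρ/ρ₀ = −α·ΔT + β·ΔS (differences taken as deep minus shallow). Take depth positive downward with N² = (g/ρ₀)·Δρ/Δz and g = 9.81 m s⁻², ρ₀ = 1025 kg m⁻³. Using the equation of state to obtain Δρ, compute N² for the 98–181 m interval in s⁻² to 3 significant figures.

ΔT = -2.9 K, ΔS = +0.78 psu (deep − shallow).
Δρ/ρ₀ = −αΔT + βΔS = 3.77 × 10⁻⁴ + 5.538 × 10⁻⁴ = 9.308 × 10⁻⁴, so Δρ ≈ 0.9541 kg m⁻³.
N² = (g/ρ₀)·Δρ/Δz = g·(Δρ/ρ₀)/Δz = 9.81 × 9.308 × 10⁻⁴ / 83 = 1.1001 × 10⁻⁴ s⁻² ≈ 1.10 × 10⁻⁴ s⁻².

1.10 × 10⁻⁴ s⁻²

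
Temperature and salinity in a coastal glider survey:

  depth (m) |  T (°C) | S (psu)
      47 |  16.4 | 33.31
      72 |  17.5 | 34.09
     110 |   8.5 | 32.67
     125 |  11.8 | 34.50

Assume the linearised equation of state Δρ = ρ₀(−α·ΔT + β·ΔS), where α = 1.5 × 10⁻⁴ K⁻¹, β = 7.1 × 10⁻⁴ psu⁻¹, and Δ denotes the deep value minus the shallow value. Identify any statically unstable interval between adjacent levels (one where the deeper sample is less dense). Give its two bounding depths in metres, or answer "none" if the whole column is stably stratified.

none

Evaluate Δρ/ρ₀ = −αΔT + βΔS across each adjacent pair:
  47–72 m: −αΔT+βΔS = −(1.5 × 10⁻⁴)(+1.1)+(7.1 × 10⁻⁴)(+0.78) = 3.9 × 10⁻⁴ → stable
  72–110 m: −αΔT+βΔS = −(1.5 × 10⁻⁴)(-9.0)+(7.1 × 10⁻⁴)(-1.42) = 3.4 × 10⁻⁴ → stable
  110–125 m: −αΔT+βΔS = −(1.5 × 10⁻⁴)(+3.3)+(7.1 × 10⁻⁴)(+1.83) = 8.0 × 10⁻⁴ → stable
Every interval has Δρ > 0: the column is stably stratified throughout.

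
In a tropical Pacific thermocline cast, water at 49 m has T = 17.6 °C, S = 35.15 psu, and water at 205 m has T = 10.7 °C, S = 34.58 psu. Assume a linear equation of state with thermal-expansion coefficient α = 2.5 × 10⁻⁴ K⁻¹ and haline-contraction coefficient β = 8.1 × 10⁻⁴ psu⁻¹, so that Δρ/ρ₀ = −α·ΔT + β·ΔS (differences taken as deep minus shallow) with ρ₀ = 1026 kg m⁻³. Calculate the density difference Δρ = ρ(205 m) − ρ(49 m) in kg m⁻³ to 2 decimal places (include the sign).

+1.30 kg m⁻³

ΔT = -6.9 K, ΔS = -0.57 psu (deep − shallow).
Δρ/ρ₀ = −(2.5 × 10⁻⁴)(-6.9) + (8.1 × 10⁻⁴)(-0.57) = 1.2633 × 10⁻³.
Δρ = 1026 × (1.2633 × 10⁻³) = +1.30 kg m⁻³.
Positive Δρ: denser below, stable.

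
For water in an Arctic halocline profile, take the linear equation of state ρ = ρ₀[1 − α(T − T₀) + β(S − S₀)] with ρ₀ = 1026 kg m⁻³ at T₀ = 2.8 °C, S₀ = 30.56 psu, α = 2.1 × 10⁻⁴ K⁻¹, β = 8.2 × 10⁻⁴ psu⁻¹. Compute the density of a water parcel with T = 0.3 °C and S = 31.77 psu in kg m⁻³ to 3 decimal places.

1027.557 kg m⁻³

T − T₀ = -2.5 K, S − S₀ = +1.21 psu.
Bracket = 1 − α·(-2.5) + β·(+1.21) = 1 + (1.5172 × 10⁻³) = 1.0015172.
ρ = 1026 × 1.0015172 = 1027.557 kg m⁻³.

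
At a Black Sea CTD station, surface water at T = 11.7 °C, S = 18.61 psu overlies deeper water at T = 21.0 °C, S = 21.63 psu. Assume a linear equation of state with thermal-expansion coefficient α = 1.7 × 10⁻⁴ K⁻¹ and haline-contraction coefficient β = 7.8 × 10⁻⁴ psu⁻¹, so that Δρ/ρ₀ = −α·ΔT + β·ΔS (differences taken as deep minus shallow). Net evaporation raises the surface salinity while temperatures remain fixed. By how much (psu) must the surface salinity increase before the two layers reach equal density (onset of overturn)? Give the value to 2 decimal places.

Neutral buoyancy requires −α(T_deep − T_surf) + β(S_deep − S_surf′) = 0.
S_surf′ = S_deep − (α/β)·ΔT = 21.63 − (1.7 × 10⁻⁴/7.8 × 10⁻⁴)·(+9.3) = 19.6031 psu.
Increase required: 19.6031 − 18.61 = 0.9931 psu.

0.99 psu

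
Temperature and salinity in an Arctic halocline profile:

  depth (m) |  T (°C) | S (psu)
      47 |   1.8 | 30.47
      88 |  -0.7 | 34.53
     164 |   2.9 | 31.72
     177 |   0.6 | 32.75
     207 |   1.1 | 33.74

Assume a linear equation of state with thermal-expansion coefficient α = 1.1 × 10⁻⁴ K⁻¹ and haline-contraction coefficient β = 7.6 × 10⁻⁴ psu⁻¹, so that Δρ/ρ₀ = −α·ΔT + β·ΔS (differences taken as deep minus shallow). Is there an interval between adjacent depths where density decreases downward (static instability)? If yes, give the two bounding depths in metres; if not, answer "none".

88–164 m

Evaluate Δρ/ρ₀ = −αΔT + βΔS across each adjacent pair:
  47–88 m: −αΔT+βΔS = −(1.1 × 10⁻⁴)(-2.5)+(7.6 × 10⁻⁴)(+4.06) = 3.4 × 10⁻³ → stable
  88–164 m: −αΔT+βΔS = −(1.1 × 10⁻⁴)(+3.6)+(7.6 × 10⁻⁴)(-2.81) = -2.5 × 10⁻³ → UNSTABLE
  164–177 m: −αΔT+βΔS = −(1.1 × 10⁻⁴)(-2.3)+(7.6 × 10⁻⁴)(+1.03) = 1.0 × 10⁻³ → stable
  177–207 m: −αΔT+βΔS = −(1.1 × 10⁻⁴)(+0.5)+(7.6 × 10⁻⁴)(+0.99) = 7.0 × 10⁻⁴ → stable
The 88–164 m interval has Δρ < 0: lighter water underlies denser water.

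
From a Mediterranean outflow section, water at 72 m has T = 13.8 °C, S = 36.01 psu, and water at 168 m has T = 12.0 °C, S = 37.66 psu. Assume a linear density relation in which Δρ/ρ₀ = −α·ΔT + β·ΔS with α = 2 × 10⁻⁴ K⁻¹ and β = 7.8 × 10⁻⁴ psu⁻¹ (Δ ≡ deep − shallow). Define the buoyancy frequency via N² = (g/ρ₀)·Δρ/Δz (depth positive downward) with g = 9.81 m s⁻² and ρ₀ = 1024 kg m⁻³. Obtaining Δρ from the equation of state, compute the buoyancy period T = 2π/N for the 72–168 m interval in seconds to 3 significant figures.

ΔT = -1.8 K, ΔS = +1.65 psu (deep − shallow).
Δρ/ρ₀ = −αΔT + βΔS = 3.60 × 10⁻⁴ + 1.287 × 10⁻³ = 1.647 × 10⁻³, so Δρ ≈ 1.687 kg m⁻³.
N² = (g/ρ₀)·Δρ/Δz = g·(Δρ/ρ₀)/Δz = 9.81 × 1.647 × 10⁻³ / 96 = 1.6830 × 10⁻⁴ s⁻².
N = √(1.6830 × 10⁻⁴) = 0.012973 rad s⁻¹ → T = 2π/N = 484.33 s ≈ 484 s.

484 s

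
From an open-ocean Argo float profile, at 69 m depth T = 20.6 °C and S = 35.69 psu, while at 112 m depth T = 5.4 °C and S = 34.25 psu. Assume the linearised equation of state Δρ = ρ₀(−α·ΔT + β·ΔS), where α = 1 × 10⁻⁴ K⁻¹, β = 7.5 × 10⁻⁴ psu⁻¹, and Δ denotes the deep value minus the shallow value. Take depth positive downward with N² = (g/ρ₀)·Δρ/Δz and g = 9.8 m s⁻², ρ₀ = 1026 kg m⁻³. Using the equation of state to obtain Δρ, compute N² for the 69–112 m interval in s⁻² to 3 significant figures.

1.00 × 10⁻⁴ s⁻²

ΔT = -15.2 K, ΔS = -1.44 psu (deep − shallow).
Δρ/ρ₀ = −αΔT + βΔS = 1.52 × 10⁻³ − 1.08 × 10⁻³ = 4.40 × 10⁻⁴, so Δρ ≈ 0.4514 kg m⁻³.
N² = (g/ρ₀)·Δρ/Δz = g·(Δρ/ρ₀)/Δz = 9.8 × 4.40 × 10⁻⁴ / 43 = 1.0028 × 10⁻⁴ s⁻² ≈ 1.00 × 10⁻⁴ s⁻².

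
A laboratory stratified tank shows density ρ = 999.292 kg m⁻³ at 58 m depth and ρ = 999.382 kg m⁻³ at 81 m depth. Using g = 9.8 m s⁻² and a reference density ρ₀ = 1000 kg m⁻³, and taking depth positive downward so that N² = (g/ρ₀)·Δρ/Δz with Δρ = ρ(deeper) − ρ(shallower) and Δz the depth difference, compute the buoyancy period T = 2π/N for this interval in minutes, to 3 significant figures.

16.9 min

Δρ = 999.382 − 999.292 = 0.090 kg m⁻³ over Δz = 81 − 58 = 23 m.
N² = (9.8/1000) × (0.090/23) = 3.8348 × 10⁻⁵ s⁻².
N = √(3.8348 × 10⁻⁵) = 6.1926 × 10⁻³ rad s⁻¹, so T = 2π/N = 1.0146 × 10³ s = 16.910 min ≈ 16.9 min.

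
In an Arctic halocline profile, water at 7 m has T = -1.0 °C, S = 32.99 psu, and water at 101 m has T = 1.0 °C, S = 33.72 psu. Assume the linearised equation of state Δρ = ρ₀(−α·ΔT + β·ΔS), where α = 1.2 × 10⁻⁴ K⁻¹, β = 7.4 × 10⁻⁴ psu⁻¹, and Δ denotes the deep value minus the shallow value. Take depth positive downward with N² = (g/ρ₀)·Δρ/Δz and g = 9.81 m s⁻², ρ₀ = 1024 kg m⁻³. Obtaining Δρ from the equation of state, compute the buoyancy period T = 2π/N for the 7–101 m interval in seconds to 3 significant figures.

ΔT = +2.0 K, ΔS = +0.73 psu (deep − shallow).
Δρ/ρ₀ = −αΔT + βΔS = -2.40 × 10⁻⁴ + 5.402 × 10⁻⁴ = 3.002 × 10⁻⁴, so Δρ ≈ 0.3074 kg m⁻³.
N² = (g/ρ₀)·Δρ/Δz = g·(Δρ/ρ₀)/Δz = 9.81 × 3.002 × 10⁻⁴ / 94 = 3.1329 × 10⁻⁵ s⁻².
N = √(3.1329 × 10⁻⁵) = 5.5972 × 10⁻³ rad s⁻¹ → T = 2π/N = 1.1226 × 10³ s ≈ 1.12 × 10³ s.

1.12 × 10³ s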